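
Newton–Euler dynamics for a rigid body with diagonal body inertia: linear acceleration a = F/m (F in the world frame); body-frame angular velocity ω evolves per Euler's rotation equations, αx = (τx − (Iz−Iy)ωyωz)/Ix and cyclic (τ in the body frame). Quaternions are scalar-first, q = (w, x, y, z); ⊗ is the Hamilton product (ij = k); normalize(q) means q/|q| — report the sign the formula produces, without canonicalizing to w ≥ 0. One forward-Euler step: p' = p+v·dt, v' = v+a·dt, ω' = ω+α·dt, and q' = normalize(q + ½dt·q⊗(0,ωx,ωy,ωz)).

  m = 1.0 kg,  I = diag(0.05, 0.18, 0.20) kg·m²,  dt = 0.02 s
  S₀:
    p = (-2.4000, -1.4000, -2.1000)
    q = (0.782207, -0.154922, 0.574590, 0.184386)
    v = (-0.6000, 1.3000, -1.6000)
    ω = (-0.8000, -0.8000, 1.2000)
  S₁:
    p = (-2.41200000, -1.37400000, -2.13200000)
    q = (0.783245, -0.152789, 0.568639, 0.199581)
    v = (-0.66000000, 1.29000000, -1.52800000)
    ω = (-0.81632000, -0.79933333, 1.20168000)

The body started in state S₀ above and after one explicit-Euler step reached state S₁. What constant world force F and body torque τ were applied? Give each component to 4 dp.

Δω = ω₁−ω₀ = (-0.01632000, 0.00066667, 0.00168000)
gyro term ω₀×Iω₀ = (-0.0192, 0.1440, 0.0832)
I·α + gyro = (-0.0600, 0.1500, 0.1000)
Δv = v₁−v₀ = (-0.06000000, -0.01000000, 0.07200000)
F = m·Δv/dt = (-3.0000, -0.5000, 3.6000)

F = (-3.0000, -0.5000, 3.6000)
τ = (-0.0600, 0.1500, 0.1000)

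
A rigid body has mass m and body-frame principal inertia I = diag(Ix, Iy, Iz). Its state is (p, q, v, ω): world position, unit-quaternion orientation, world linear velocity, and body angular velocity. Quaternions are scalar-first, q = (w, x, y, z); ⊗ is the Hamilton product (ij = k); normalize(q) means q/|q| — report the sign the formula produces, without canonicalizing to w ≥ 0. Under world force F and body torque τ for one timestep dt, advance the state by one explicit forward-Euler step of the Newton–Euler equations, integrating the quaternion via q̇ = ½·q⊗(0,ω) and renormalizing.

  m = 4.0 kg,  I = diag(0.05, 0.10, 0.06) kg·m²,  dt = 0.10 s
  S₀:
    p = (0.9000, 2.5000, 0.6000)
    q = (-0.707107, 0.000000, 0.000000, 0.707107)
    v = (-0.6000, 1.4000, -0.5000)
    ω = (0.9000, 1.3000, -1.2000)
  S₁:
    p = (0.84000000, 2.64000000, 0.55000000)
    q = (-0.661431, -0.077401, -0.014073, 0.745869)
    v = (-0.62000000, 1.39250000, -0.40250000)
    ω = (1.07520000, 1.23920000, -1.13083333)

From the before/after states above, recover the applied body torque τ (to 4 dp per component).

Δω = ω₁−ω₀ = (0.17520000, -0.06080000, 0.06916667)
precession coupling = (0.0624, 0.0108, 0.0585)
applied torque τ = (0.1500, -0.0500, 0.1000)

τ = (0.1500, -0.0500, 0.1000)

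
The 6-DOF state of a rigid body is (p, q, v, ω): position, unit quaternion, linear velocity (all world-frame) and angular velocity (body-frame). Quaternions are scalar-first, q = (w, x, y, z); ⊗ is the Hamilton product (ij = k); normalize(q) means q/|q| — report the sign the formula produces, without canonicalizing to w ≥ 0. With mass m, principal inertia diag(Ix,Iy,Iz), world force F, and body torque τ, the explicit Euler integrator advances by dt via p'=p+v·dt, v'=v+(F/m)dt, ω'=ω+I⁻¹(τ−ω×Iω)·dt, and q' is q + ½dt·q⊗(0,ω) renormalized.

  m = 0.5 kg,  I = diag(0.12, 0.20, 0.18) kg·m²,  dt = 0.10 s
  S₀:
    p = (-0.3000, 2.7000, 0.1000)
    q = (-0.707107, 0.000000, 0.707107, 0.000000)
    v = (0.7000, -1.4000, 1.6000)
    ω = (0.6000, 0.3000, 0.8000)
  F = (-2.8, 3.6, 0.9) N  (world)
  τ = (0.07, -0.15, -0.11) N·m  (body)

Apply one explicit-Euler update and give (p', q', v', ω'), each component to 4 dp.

p' = (-0.2300, 2.5600, 0.2600)
q' = (-0.7167, 0.0071, 0.6956, -0.0494)
v' = (0.1400, -0.6800, 1.7800)
ω' = (0.6623, 0.2394, 0.7309)

linear accel F/m = (-5.6000, 7.2000, 1.8000)
p + v·dt = (-0.2300, 2.5600, 0.2600)
new velocity v' = (0.1400, -0.6800, 1.7800)
angular accel α = (0.6233, -0.6060, -0.6911)
new body rate ω' = (0.6623, 0.2394, 0.7309)
2q̇ = q⊗(0,ω) = (-0.2121321, 0.1414214, -0.2121321, -0.9899498)
q + ½dt·q⊗(0,ω), renormalized = (-0.7167, 0.0071, 0.6956, -0.0494)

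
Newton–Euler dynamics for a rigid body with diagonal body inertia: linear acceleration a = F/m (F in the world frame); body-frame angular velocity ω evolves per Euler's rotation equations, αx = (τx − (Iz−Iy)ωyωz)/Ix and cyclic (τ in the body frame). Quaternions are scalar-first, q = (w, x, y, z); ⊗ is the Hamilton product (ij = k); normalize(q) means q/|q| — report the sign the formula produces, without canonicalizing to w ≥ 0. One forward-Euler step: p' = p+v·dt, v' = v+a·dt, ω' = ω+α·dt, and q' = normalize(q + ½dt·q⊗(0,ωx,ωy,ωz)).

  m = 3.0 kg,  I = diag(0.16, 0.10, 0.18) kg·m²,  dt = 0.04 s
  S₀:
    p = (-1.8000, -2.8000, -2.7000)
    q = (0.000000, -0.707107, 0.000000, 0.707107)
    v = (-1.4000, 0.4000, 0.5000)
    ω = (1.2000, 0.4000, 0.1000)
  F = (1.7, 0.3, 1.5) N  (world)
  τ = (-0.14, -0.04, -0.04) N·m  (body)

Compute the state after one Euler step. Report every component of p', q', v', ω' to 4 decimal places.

p' = (-1.8560, -2.7840, -2.6800)
q' = (0.0156, -0.7125, 0.0184, 0.7012)
v' = (-1.3773, 0.4040, 0.5200)
ω' = (1.1642, 0.3850, 0.0975)

α = I⁻¹(τ − ω×Iω) = (-0.8950, -0.3760, -0.0622)
new body rate ω' = (1.1642, 0.3850, 0.0975)
Hamilton product q⊗(0,ω) = (0.7778177, -0.2828428, 0.9192391, -0.2828428)
q + ½dt·q⊗(0,ω), renormalized = (0.0156, -0.7125, 0.0184, 0.7012)
linear accel F/m = (0.5667, 0.1000, 0.5000)
p' = p + v·dt = (-1.8560, -2.7840, -2.6800)
v + (F/m)dt = (-1.3773, 0.4040, 0.5200)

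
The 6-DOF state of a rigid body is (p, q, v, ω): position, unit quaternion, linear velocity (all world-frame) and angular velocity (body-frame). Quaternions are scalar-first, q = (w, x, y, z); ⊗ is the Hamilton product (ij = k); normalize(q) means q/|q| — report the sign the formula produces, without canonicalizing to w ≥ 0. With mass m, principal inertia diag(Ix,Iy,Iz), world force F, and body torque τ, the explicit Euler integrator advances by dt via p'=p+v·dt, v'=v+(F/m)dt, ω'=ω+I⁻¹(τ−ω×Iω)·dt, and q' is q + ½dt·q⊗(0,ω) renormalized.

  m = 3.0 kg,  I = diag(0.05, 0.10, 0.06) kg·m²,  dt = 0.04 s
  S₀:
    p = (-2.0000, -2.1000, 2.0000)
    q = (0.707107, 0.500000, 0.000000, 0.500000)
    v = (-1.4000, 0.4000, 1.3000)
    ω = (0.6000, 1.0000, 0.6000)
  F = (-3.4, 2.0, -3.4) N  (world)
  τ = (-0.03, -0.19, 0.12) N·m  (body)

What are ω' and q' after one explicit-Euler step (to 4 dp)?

ω' = (0.5952, 0.9254, 0.6600)
q' = (0.6949, 0.4983, 0.0141, 0.5183)

ω×(Iω) gyroscopic = (-0.0240, -0.0036, 0.0300)
(τ − ω×Iω)/I = (-0.1200, -1.8640, 1.5000)
ω' = ω + α·dt = (0.5952, 0.9254, 0.6600)
q⊗(0,ω) = (-0.6000000, -0.0757358, 0.7071070, 0.9242642)
q + ½dt·q⊗(0,ω), renormalized = (0.6949, 0.4983, 0.0141, 0.5183)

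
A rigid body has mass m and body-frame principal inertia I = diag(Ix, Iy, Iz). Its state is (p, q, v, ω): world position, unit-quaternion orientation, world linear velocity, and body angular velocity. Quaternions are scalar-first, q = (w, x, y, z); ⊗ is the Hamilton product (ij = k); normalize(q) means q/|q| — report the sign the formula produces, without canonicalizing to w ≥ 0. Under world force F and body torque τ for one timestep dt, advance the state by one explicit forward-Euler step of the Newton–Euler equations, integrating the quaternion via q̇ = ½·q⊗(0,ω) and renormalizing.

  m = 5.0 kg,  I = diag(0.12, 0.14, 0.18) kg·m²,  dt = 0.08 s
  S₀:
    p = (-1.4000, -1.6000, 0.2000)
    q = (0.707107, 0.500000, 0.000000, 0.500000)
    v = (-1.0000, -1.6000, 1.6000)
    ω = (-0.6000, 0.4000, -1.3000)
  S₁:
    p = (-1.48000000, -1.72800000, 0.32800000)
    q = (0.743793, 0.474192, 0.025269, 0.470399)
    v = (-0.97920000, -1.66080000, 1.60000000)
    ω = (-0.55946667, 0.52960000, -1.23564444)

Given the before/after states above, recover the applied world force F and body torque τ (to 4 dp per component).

F = (1.3000, -3.8000, 0.0000)
τ = (0.0400, 0.1800, 0.1400)

rate change Δω = (0.04053333, 0.12960000, 0.06435556)
ω₀×(Iω₀) = (-0.0208, -0.0468, -0.0048)
I·α + gyro = (0.0400, 0.1800, 0.1400)
velocity change Δv = (0.02080000, -0.06080000, 0.00000000)
F = m·Δv/dt = (1.3000, -3.8000, 0.0000)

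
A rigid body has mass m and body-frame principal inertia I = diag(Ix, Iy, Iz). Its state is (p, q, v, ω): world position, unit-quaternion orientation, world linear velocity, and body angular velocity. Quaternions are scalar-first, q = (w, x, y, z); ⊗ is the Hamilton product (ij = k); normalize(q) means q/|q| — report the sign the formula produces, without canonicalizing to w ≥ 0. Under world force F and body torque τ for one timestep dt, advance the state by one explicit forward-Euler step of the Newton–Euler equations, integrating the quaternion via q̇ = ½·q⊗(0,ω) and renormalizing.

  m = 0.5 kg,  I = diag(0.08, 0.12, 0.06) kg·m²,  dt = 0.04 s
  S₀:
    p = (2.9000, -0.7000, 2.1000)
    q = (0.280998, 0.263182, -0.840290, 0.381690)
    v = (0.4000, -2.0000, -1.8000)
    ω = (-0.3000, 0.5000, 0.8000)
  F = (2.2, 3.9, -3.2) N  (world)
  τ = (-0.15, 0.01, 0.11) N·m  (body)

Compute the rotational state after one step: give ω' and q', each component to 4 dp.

precession coupling ω×(Iω) = (-0.0240, -0.0048, -0.0060)
angular accel α = (-1.5750, 0.1233, 1.9333)
ω + α·dt = (-0.3630, 0.5049, 0.8773)
q⊗(0,ω) = (0.1937476, -0.9473764, -0.1845536, 0.1043024)
updated quaternion q' = (0.2848, 0.2442, -0.8438, 0.3837)

ω' = (-0.3630, 0.5049, 0.8773)
q' = (0.2848, 0.2442, -0.8438, 0.3837)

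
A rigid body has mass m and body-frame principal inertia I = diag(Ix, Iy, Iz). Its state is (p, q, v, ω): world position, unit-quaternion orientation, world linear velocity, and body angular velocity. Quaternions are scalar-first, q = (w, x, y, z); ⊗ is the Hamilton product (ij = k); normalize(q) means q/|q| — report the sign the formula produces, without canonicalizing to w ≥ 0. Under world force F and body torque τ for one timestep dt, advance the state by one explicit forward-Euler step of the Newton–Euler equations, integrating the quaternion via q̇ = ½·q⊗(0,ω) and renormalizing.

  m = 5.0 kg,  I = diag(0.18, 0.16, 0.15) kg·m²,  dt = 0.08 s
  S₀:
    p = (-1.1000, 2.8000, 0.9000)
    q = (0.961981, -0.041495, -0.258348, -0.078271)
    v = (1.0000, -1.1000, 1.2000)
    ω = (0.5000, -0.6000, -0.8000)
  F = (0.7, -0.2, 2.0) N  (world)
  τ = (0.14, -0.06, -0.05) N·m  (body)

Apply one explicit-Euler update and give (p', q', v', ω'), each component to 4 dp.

p' = (-1.0200, 2.7120, 0.9960)
q' = (0.9532, -0.0159, -0.2840, -0.1028)
v' = (1.0112, -1.1032, 1.2320)
ω' = (0.5644, -0.6240, -0.8299)

p' = p + v·dt = (-1.0200, 2.7120, 0.9960)
new velocity v' = (1.0112, -1.1032, 1.2320)
(τ − ω×Iω)/I = (0.8044, -0.3000, -0.3733)
new body rate ω' = (0.5644, -0.6240, -0.8299)
2q̇ = q⊗(0,ω) = (-0.1968781, 0.6407063, -0.6495201, -0.6155138)
q' = normalize(q + ½dt·q⊗(0,ω)) = (0.9532, -0.0159, -0.2840, -0.1028)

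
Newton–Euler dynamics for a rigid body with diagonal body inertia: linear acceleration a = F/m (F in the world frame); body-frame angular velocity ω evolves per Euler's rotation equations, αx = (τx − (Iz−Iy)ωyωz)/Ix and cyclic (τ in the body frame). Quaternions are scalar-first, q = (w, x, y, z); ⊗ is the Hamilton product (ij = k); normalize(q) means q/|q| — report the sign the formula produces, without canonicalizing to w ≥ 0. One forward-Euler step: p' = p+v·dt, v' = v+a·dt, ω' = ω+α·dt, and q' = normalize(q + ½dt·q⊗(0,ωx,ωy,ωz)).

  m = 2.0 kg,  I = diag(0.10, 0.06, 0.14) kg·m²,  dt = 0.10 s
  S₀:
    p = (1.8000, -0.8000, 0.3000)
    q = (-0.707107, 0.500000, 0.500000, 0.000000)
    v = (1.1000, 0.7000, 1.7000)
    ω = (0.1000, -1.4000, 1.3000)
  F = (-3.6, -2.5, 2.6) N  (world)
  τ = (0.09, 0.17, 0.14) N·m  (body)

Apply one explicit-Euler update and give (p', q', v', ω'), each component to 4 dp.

gyro term ω×Iω = (-0.1456, -0.0052, 0.0056)
angular accel α = (2.3560, 2.9200, 0.9600)
new body rate ω' = (0.3356, -1.1080, 1.3960)
Hamilton product q⊗(0,ω) = (0.6500000, 0.5792893, 0.3399498, -1.6692391)
q' = normalize(q + ½dt·q⊗(0,ω)) = (-0.6715, 0.5266, 0.5146, -0.0831)
a = F/m = (-1.8000, -1.2500, 1.3000)
p + v·dt = (1.9100, -0.7300, 0.4700)
new velocity v' = (0.9200, 0.5750, 1.8300)

p' = (1.9100, -0.7300, 0.4700)
q' = (-0.6715, 0.5266, 0.5146, -0.0831)
v' = (0.9200, 0.5750, 1.8300)
ω' = (0.3356, -1.1080, 1.3960)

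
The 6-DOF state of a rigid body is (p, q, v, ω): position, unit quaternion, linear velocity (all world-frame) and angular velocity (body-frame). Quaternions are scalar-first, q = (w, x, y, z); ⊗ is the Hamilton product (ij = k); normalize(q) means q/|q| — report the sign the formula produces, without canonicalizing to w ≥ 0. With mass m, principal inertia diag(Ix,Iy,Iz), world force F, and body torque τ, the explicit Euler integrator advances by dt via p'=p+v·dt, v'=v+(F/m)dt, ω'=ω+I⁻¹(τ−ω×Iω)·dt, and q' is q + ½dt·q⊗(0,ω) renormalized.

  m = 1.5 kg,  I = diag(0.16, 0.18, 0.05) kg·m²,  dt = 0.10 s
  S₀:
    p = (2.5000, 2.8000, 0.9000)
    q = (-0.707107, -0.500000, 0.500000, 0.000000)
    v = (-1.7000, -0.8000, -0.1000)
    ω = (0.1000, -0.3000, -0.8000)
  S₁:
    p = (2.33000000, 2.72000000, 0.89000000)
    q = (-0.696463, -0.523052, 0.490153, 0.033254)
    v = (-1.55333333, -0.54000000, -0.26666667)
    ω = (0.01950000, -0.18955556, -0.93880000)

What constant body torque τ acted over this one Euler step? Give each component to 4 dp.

Δω = ω₁−ω₀ = (-0.08050000, 0.11044444, -0.13880000)
I·α + gyro = (-0.1600, 0.1900, -0.0700)

τ = (-0.1600, 0.1900, -0.0700)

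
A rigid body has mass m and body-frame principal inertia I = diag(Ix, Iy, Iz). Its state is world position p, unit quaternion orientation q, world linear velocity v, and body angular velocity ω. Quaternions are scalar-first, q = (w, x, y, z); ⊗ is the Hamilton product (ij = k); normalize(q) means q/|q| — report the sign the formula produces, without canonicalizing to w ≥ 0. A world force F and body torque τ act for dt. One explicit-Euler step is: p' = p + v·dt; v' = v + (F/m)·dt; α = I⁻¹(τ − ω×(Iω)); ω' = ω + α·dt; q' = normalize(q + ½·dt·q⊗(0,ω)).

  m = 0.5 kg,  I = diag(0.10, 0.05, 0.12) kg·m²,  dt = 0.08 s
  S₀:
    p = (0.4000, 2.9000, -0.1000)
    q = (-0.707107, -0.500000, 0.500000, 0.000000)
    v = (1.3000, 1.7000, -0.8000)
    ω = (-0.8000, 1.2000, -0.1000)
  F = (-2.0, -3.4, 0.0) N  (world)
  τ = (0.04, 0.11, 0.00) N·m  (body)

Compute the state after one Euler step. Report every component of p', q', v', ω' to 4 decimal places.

p' = (0.5040, 3.0360, -0.1640)
q' = (-0.7459, -0.4786, 0.4633, -0.0052)
v' = (0.9800, 1.1560, -0.8000)
ω' = (-0.7613, 1.3786, -0.1320)

p' = p + v·dt = (0.5040, 3.0360, -0.1640)
new velocity v' = (0.9800, 1.1560, -0.8000)
precession coupling ω×(Iω) = (-0.0084, -0.0016, 0.0480)
(τ − ω×Iω)/I = (0.4840, 2.2320, -0.4000)
ω' = ω + α·dt = (-0.7613, 1.3786, -0.1320)
2q̇ = q⊗(0,ω) = (-1.0000000, 0.5156856, -0.8985284, -0.1292893)
q' = normalize(q + ½dt·q⊗(0,ω)) = (-0.7459, -0.4786, 0.4633, -0.0052)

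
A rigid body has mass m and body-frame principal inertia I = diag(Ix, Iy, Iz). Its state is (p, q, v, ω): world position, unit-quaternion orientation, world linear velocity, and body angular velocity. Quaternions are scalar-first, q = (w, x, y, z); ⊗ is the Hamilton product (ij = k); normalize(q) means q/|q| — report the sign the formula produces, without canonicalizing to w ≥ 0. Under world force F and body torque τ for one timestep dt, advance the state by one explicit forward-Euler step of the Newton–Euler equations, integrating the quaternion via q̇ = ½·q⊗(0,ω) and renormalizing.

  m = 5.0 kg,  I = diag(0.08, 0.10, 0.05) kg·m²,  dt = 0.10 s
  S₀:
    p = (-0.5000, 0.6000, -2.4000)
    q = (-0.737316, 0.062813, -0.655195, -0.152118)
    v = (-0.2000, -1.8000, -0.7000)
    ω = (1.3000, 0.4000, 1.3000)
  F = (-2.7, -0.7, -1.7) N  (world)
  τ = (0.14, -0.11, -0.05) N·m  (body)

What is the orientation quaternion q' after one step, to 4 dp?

q' = (-0.7152, -0.0245, -0.6809, -0.1555)

q⊗(0,ω) = (0.3781745, -1.7494171, -0.5743367, -0.0816321)
q + ½dt·q⊗(0,ω), renormalized = (-0.7152, -0.0245, -0.6809, -0.1555)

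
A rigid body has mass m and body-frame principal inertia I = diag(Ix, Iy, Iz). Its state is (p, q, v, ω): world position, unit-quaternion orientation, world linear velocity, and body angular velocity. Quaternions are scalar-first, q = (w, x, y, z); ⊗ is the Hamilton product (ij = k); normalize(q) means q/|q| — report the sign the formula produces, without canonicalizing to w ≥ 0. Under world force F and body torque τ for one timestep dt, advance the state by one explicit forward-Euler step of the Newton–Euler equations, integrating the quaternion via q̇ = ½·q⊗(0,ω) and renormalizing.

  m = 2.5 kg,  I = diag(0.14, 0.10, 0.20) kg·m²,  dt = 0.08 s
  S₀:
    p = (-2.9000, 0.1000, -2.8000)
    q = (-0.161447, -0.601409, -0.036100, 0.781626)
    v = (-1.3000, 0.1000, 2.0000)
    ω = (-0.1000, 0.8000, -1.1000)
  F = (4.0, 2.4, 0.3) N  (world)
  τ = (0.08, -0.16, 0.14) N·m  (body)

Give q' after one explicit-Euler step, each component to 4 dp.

2q̇ = q⊗(0,ω) = (0.8285277, -0.5694461, -0.8688701, -0.3071455)
q + ½dt·q⊗(0,ω), renormalized = (-0.1281, -0.6233, -0.0707, 0.7682)

q' = (-0.1281, -0.6233, -0.0707, 0.7682)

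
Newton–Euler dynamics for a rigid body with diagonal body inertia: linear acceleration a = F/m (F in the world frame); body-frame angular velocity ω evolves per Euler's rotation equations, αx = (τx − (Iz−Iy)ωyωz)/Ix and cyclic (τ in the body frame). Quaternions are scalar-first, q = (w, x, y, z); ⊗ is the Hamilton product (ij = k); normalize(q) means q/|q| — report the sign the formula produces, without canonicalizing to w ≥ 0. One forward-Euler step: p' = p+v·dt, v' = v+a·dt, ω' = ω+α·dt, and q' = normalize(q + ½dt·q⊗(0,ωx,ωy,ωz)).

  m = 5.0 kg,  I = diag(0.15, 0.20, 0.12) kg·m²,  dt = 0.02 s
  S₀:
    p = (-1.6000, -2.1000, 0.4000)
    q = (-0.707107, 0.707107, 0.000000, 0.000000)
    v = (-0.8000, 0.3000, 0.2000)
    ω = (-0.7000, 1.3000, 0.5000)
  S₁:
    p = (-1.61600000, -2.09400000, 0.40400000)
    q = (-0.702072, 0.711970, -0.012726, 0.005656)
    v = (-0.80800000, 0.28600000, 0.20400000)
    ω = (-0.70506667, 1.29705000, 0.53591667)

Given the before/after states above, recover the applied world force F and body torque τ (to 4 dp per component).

v₁ − v₀ = (-0.00800000, -0.01400000, 0.00400000)
applied force F = (-2.0000, -3.5000, 1.0000)
Δω = ω₁−ω₀ = (-0.00506667, -0.00295000, 0.03591667)
I·α + gyro = (-0.0900, -0.0400, 0.1700)

F = (-2.0000, -3.5000, 1.0000)
τ = (-0.0900, -0.0400, 0.1700)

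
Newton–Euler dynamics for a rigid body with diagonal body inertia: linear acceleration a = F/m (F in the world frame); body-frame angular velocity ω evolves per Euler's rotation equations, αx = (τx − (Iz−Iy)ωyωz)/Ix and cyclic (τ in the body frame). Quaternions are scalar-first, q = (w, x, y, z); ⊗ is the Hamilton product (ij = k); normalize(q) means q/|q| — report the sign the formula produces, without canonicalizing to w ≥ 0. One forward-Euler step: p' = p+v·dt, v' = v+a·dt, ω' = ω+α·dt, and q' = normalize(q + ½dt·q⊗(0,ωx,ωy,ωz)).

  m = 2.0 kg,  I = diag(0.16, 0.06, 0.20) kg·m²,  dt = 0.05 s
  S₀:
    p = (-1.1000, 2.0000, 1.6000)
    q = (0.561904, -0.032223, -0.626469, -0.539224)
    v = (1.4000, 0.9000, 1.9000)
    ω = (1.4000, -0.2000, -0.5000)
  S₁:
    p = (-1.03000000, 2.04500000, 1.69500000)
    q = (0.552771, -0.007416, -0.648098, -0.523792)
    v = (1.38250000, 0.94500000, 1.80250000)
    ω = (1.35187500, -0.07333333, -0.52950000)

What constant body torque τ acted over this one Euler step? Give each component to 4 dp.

ω₁ − ω₀ = (-0.04812500, 0.12666667, -0.02950000)
I·α + gyro = (-0.1400, 0.1800, -0.0900)

τ = (-0.1400, 0.1800, -0.0900)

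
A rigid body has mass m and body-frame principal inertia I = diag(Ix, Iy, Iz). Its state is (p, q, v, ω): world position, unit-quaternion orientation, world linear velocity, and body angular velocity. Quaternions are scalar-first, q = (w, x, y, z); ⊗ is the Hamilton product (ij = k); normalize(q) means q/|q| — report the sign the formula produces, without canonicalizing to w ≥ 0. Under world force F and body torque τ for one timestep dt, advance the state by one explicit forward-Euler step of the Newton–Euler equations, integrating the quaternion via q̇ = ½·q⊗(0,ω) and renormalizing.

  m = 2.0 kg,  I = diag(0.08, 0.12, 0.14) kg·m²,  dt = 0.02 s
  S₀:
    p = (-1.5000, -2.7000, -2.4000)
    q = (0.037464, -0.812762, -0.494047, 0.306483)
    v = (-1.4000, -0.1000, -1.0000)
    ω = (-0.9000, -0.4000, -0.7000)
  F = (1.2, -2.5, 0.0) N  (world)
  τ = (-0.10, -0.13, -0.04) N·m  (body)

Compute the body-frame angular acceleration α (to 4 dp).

α = (-1.3200, -0.7683, -0.3886)

ω×(Iω) gyroscopic = (0.0056, -0.0378, 0.0144)
α = I⁻¹(τ − ω×Iω) = (-1.3200, -0.7683, -0.3886)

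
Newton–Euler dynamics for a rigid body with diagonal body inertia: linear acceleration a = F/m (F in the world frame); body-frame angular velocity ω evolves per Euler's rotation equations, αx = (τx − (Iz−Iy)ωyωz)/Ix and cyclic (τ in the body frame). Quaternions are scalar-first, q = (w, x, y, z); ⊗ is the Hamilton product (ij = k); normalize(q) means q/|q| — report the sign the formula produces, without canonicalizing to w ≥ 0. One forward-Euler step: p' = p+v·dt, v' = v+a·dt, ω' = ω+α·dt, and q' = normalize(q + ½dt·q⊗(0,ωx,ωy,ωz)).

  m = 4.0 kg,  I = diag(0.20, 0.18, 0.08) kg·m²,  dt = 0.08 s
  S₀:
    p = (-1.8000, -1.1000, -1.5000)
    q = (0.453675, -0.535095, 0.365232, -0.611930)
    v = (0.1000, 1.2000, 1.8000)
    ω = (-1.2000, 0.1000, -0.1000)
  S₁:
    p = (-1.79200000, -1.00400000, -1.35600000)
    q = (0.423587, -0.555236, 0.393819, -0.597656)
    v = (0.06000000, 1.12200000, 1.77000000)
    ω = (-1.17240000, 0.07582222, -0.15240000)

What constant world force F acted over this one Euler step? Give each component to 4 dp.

F = (-2.0000, -3.9000, -1.5000)

velocity change Δv = (-0.04000000, -0.07800000, -0.03000000)
m·(v₁−v₀)/dt = (-2.0000, -3.9000, -1.5000)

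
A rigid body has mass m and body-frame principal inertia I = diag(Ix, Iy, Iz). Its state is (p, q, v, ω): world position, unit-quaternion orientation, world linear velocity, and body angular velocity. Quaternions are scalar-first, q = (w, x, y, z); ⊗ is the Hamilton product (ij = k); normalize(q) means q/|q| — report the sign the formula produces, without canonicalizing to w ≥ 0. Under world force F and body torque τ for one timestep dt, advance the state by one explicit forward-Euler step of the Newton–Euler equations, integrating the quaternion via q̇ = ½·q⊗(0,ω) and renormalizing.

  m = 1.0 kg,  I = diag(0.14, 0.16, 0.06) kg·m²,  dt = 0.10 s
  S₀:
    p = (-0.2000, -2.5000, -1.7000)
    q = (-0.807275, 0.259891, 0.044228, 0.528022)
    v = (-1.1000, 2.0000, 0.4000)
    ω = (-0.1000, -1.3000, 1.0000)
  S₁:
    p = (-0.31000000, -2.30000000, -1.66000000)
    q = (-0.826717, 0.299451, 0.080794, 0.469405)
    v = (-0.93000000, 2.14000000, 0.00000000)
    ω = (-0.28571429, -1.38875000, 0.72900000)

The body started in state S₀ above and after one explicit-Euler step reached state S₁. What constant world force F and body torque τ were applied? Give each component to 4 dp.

v₁ − v₀ = (0.17000000, 0.14000000, -0.40000000)
F = m·Δv/dt = (1.7000, 1.4000, -4.0000)
Δω = ω₁−ω₀ = (-0.18571429, -0.08875000, -0.27100000)
precession coupling = (0.1300, -0.0080, 0.0026)
applied torque τ = (-0.1300, -0.1500, -0.1600)

F = (1.7000, 1.4000, -4.0000)
τ = (-0.1300, -0.1500, -0.1600)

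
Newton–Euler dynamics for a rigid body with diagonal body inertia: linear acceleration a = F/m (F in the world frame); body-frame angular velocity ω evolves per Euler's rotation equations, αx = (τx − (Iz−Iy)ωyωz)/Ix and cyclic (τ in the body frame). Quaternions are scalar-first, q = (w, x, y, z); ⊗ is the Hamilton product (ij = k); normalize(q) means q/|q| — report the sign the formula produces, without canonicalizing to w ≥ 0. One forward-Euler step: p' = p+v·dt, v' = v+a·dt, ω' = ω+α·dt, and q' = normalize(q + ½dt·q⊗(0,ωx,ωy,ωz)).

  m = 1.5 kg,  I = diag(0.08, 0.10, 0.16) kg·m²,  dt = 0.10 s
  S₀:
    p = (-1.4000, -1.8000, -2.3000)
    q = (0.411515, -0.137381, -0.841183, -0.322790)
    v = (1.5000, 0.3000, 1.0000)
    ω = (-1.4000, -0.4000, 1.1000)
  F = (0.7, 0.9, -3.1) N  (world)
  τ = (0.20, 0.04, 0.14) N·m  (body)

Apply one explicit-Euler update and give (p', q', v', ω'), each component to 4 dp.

p' = (-1.2500, -1.7700, -2.2000)
q' = (0.4012, -0.2180, -0.8159, -0.3548)
v' = (1.5467, 0.3600, 0.7933)
ω' = (-1.1170, -0.4832, 1.1805)

linear accel F/m = (0.4667, 0.6000, -2.0667)
new position p' = (-1.2500, -1.7700, -2.2000)
v + (F/m)dt = (1.5467, 0.3600, 0.7933)
angular accel α = (2.8300, -0.8320, 0.8050)
ω' = ω + α·dt = (-1.1170, -0.4832, 1.1805)
q⊗(0,ω) = (-0.1737376, -1.6305383, 0.4384191, -0.6700373)
q + ½dt·q⊗(0,ω), renormalized = (0.4012, -0.2180, -0.8159, -0.3548)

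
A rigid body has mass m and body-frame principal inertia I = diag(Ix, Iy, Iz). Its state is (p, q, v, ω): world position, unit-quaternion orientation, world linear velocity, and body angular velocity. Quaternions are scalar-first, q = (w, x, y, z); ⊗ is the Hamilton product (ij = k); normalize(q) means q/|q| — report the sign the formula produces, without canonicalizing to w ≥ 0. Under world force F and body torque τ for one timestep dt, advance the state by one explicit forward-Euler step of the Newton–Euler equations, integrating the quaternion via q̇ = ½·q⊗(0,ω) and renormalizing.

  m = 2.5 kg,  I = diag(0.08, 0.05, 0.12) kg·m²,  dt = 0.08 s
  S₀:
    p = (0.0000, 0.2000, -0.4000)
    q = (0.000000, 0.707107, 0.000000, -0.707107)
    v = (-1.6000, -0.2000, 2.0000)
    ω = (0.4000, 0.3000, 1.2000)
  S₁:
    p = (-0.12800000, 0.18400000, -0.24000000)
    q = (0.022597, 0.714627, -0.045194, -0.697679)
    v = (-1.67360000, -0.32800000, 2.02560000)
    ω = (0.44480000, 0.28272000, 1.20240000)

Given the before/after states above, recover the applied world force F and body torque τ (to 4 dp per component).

F = (-2.3000, -4.0000, 0.8000)
τ = (0.0700, -0.0300, 0.0000)

velocity change Δv = (-0.07360000, -0.12800000, 0.02560000)
m·(v₁−v₀)/dt = (-2.3000, -4.0000, 0.8000)
ω₁ − ω₀ = (0.04480000, -0.01728000, 0.00240000)
gyro term ω₀×Iω₀ = (0.0252, -0.0192, -0.0036)
applied torque τ = (0.0700, -0.0300, 0.0000)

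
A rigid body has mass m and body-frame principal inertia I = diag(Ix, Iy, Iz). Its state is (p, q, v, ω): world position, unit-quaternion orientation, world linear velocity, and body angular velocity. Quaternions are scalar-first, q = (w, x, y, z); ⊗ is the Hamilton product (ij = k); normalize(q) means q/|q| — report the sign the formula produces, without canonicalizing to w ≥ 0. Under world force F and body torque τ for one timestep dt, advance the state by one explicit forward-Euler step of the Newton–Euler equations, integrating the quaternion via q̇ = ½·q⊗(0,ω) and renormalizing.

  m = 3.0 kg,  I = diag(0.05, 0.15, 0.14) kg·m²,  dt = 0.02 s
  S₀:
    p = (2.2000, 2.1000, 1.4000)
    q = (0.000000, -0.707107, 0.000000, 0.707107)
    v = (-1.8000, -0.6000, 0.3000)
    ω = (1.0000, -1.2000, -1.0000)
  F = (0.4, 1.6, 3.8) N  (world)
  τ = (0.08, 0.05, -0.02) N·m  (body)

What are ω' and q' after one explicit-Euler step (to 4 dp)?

ω' = (1.0368, -1.2053, -0.9857)
q' = (0.0141, -0.6985, 0.0000, 0.7155)

precession coupling ω×(Iω) = (-0.0120, 0.0900, -0.1200)
angular accel α = (1.8400, -0.2667, 0.7143)
ω' = ω + α·dt = (1.0368, -1.2053, -0.9857)
2q̇ = q⊗(0,ω) = (1.4142140, 0.8485284, 0.0000000, 0.8485284)
q' = normalize(q + ½dt·q⊗(0,ω)) = (0.0141, -0.6985, 0.0000, 0.7155)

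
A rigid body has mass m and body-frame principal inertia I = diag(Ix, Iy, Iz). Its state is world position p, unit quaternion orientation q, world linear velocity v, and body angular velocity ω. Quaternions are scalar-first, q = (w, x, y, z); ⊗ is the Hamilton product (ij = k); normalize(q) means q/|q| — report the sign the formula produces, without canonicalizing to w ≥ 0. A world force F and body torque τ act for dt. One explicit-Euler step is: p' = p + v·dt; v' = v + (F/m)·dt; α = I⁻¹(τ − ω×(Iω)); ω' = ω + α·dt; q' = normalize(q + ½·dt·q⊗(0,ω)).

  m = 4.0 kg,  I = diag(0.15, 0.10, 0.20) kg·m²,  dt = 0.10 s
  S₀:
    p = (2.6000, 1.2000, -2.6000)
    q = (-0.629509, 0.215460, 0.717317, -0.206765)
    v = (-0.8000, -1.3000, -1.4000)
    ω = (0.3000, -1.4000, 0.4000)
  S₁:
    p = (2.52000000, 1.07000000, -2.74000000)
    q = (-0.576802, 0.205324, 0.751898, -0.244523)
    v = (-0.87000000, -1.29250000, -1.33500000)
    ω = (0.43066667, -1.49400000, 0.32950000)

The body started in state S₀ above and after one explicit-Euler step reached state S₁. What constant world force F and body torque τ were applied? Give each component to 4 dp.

F = (-2.8000, 0.3000, 2.6000)
τ = (0.1400, -0.1000, -0.1200)

rate change Δω = (0.13066667, -0.09400000, -0.07050000)
τ = I·(Δω/dt) + ω₀×(Iω₀) = (0.1400, -0.1000, -0.1200)
v₁ − v₀ = (-0.07000000, 0.00750000, 0.06500000)
m·(v₁−v₀)/dt = (-2.8000, 0.3000, 2.6000)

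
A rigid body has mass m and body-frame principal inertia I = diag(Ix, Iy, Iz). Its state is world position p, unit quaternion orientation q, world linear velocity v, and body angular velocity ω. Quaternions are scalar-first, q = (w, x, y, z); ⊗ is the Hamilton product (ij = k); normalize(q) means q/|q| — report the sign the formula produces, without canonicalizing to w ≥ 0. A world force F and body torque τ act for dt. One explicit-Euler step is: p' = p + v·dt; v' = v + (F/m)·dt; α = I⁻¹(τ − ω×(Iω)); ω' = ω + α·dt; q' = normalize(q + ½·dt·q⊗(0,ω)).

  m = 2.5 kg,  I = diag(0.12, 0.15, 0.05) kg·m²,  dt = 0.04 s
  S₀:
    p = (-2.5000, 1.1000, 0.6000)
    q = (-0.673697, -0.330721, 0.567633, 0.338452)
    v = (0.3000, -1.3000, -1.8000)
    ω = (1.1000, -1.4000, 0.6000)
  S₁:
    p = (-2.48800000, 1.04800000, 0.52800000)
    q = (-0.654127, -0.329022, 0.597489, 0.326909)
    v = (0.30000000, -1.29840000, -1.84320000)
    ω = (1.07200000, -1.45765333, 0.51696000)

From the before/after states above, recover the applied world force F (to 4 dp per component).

velocity change Δv = (0.00000000, 0.00160000, -0.04320000)
F = m·Δv/dt = (0.0000, 0.1000, -2.7000)

F = (0.0000, 0.1000, -2.7000)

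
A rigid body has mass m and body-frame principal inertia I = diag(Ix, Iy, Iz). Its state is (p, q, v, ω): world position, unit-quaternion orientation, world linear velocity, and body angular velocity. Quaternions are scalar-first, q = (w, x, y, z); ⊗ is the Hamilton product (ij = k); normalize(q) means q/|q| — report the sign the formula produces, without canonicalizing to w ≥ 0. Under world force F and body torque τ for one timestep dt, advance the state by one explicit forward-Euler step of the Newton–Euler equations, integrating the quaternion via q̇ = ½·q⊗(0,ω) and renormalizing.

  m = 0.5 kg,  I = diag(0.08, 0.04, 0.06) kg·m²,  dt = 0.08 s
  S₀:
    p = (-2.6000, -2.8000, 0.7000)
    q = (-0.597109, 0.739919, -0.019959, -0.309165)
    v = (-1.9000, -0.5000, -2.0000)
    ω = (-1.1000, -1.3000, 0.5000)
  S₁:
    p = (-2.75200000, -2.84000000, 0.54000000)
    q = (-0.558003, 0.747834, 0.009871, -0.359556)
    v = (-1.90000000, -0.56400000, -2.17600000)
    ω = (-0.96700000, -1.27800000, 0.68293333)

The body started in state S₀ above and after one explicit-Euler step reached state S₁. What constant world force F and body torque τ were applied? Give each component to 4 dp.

F = (0.0000, -0.4000, -1.1000)
τ = (0.1200, 0.0000, 0.0800)

ω₁ − ω₀ = (0.13300000, 0.02200000, 0.18293333)
gyro term ω₀×Iω₀ = (-0.0130, -0.0110, -0.0572)
applied torque τ = (0.1200, 0.0000, 0.0800)
velocity change Δv = (0.00000000, -0.06400000, -0.17600000)
applied force F = (0.0000, -0.4000, -1.1000)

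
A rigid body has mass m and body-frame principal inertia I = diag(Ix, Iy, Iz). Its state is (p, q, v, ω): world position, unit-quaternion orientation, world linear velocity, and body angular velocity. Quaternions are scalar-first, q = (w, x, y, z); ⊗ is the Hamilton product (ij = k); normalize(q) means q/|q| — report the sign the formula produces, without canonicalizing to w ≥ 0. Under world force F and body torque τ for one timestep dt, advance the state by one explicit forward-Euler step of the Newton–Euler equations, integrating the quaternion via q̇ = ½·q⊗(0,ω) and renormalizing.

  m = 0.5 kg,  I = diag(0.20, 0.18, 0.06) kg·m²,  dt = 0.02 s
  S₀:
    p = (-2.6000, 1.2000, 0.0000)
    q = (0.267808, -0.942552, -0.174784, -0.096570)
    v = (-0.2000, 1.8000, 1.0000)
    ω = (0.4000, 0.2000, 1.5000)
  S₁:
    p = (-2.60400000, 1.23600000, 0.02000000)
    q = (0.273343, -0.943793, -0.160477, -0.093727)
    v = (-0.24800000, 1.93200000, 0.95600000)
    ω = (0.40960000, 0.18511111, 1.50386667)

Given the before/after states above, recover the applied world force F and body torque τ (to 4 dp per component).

velocity change Δv = (-0.04800000, 0.13200000, -0.04400000)
F = m·Δv/dt = (-1.2000, 3.3000, -1.1000)
rate change Δω = (0.00960000, -0.01488889, 0.00386667)
I·α + gyro = (0.0600, -0.0500, 0.0100)

F = (-1.2000, 3.3000, -1.1000)
τ = (0.0600, -0.0500, 0.0100)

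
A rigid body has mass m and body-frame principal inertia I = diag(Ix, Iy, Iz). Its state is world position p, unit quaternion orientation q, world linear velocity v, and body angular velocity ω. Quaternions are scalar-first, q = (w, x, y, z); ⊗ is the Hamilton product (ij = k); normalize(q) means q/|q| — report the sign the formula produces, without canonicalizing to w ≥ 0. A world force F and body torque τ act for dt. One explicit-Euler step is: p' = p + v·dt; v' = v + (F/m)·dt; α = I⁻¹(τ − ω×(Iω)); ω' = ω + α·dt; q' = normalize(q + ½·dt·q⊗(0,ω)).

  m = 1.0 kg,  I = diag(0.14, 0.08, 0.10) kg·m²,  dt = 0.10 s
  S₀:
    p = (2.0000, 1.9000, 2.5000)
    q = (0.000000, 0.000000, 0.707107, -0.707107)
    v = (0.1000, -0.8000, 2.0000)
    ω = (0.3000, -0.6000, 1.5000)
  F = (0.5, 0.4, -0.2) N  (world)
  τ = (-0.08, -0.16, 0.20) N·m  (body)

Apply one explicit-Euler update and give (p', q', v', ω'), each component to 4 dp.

p' = (2.0100, 1.8200, 2.7000)
q' = (0.0740, 0.0317, 0.6942, -0.7153)
v' = (0.1500, -0.7600, 1.9800)
ω' = (0.2557, -0.8225, 1.6892)

p' = p + v·dt = (2.0100, 1.8200, 2.7000)
v' = v + a·dt = (0.1500, -0.7600, 1.9800)
precession coupling ω×(Iω) = (-0.0180, 0.0180, 0.0108)
(τ − ω×Iω)/I = (-0.4429, -2.2250, 1.8920)
ω + α·dt = (0.2557, -0.8225, 1.6892)
Hamilton product q⊗(0,ω) = (1.4849247, 0.6363963, -0.2121321, -0.2121321)
q' = normalize(q + ½dt·q⊗(0,ω)) = (0.0740, 0.0317, 0.6942, -0.7153)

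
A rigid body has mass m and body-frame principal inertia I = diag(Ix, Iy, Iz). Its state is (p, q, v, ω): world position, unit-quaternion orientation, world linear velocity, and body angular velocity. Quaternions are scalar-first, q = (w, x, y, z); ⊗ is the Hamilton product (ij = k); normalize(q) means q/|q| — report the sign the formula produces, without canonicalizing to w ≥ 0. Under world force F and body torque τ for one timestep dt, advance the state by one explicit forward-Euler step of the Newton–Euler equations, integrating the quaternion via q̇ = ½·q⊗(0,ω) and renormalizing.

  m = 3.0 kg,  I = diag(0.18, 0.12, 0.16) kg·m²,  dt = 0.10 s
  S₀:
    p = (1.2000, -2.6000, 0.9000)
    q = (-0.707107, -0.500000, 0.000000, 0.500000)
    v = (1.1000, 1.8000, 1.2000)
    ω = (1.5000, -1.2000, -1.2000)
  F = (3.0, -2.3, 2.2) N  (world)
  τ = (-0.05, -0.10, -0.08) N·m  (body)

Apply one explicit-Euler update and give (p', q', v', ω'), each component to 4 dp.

a = (1.0000, -0.7667, 0.7333)
new position p' = (1.3100, -2.4200, 1.0200)
v + (F/m)dt = (1.2000, 1.7233, 1.2733)
ω×(Iω) gyroscopic = (0.0576, -0.0360, 0.1080)
α = I⁻¹(τ − ω×Iω) = (-0.5978, -0.5333, -1.1750)
new body rate ω' = (1.4402, -1.2533, -1.3175)
q⊗(0,ω) = (1.3500000, -0.4606605, 0.9985284, 1.4485284)
updated quaternion q' = (-0.6355, -0.5197, 0.0496, 0.5688)

p' = (1.3100, -2.4200, 1.0200)
q' = (-0.6355, -0.5197, 0.0496, 0.5688)
v' = (1.2000, 1.7233, 1.2733)
ω' = (1.4402, -1.2533, -1.3175)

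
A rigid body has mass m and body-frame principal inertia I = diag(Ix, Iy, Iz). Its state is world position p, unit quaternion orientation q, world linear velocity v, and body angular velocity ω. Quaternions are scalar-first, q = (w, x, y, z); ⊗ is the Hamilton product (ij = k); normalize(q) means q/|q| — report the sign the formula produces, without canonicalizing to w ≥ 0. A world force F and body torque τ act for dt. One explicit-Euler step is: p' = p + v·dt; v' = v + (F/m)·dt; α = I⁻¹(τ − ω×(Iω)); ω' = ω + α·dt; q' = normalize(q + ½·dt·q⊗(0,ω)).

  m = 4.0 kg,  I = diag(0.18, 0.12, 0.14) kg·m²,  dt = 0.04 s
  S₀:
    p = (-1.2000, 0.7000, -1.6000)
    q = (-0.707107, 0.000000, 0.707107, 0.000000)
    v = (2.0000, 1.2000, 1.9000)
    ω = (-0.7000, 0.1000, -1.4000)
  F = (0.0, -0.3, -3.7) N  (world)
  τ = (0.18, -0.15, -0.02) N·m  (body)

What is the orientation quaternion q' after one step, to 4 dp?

q' = (-0.7082, -0.0099, 0.7053, 0.0297)

Hamilton product q⊗(0,ω) = (-0.0707107, -0.4949749, -0.0707107, 1.4849247)
q' = normalize(q + ½dt·q⊗(0,ω)) = (-0.7082, -0.0099, 0.7053, 0.0297)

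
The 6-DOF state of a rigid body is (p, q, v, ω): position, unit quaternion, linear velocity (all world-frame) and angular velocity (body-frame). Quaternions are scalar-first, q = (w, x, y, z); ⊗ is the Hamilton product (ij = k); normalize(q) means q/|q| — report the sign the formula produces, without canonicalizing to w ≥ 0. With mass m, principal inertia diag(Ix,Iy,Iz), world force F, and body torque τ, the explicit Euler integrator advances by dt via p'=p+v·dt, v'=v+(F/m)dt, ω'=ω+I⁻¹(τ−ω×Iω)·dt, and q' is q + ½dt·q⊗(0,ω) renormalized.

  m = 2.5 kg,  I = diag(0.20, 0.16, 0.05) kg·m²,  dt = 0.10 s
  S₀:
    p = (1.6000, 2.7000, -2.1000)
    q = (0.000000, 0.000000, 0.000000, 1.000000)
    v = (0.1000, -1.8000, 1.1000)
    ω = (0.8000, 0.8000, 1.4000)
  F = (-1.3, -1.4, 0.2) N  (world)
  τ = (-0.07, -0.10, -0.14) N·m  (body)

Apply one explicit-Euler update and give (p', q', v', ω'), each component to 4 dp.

p' = (1.6100, 2.5200, -1.9900)
q' = (-0.0697, -0.0398, 0.0398, 0.9960)
v' = (0.0480, -1.8560, 1.1080)
ω' = (0.8266, 0.6325, 1.1712)

linear accel F/m = (-0.5200, -0.5600, 0.0800)
p + v·dt = (1.6100, 2.5200, -1.9900)
new velocity v' = (0.0480, -1.8560, 1.1080)
gyro term ω×Iω = (-0.1232, 0.1680, -0.0256)
α = I⁻¹(τ − ω×Iω) = (0.2660, -1.6750, -2.2880)
new body rate ω' = (0.8266, 0.6325, 1.1712)
2q̇ = q⊗(0,ω) = (-1.4000000, -0.8000000, 0.8000000, 0.0000000)
q' = normalize(q + ½dt·q⊗(0,ω)) = (-0.0697, -0.0398, 0.0398, 0.9960)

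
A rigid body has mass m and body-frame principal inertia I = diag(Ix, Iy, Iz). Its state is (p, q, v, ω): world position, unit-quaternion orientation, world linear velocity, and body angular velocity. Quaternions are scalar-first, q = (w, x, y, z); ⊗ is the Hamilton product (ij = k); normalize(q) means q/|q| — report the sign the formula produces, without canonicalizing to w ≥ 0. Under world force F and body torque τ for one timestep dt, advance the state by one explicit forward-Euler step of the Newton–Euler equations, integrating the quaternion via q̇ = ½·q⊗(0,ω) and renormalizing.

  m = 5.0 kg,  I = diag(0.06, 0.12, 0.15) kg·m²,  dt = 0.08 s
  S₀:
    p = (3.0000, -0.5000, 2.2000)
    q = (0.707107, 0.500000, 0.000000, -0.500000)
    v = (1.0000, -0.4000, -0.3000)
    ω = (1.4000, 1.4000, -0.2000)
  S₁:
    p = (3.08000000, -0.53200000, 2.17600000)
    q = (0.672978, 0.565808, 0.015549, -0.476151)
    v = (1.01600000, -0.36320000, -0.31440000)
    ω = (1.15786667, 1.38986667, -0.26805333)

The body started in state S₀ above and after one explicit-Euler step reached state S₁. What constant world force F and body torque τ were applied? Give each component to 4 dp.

rate change Δω = (-0.24213333, -0.01013333, -0.06805333)
ω₀×(Iω₀) = (-0.0084, 0.0252, 0.1176)
I·α + gyro = (-0.1900, 0.0100, -0.0100)
v₁ − v₀ = (0.01600000, 0.03680000, -0.01440000)
applied force F = (1.0000, 2.3000, -0.9000)

F = (1.0000, 2.3000, -0.9000)
τ = (-0.1900, 0.0100, -0.0100)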